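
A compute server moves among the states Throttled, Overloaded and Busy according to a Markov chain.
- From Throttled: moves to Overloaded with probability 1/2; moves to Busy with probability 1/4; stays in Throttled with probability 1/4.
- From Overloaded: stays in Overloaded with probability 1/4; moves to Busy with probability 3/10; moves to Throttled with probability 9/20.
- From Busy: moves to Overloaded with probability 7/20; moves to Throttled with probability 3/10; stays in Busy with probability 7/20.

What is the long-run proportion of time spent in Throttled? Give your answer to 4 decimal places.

0.3377

Let the stationary distribution be π with π = πP and π_1 + π_2 + π_3 = 1.
π_1 = 0.25·π_1 + 0.45·π_2 + 0.3·π_3
π_2 = 0.5·π_1 + 0.25·π_2 + 0.35·π_3
Solving with the normalization constraint gives π = (0.3377, 0.3642, 0.2980).
So the stationary probability of Throttled is 0.3377.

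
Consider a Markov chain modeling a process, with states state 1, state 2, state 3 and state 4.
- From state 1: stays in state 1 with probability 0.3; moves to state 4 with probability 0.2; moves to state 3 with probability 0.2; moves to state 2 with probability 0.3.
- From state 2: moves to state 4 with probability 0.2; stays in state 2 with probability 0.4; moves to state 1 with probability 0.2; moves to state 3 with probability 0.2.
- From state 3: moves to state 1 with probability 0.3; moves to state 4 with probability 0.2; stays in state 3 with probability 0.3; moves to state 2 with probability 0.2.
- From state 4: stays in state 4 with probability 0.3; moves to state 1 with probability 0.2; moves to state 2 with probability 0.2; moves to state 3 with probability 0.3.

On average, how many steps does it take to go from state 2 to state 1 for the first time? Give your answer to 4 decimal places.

Let t(s) be the expected number of steps to first reach state 1 from state s, with t(state 1) = 0. Conditioning on the first step:
t(state 2) = 1 + 0.4·t(state 2) + 0.2·t(state 3) + 0.2·t(state 4)
t(state 3) = 1 + 0.2·t(state 2) + 0.3·t(state 3) + 0.2·t(state 4)
t(state 4) = 1 + 0.2·t(state 2) + 0.3·t(state 3) + 0.3·t(state 4)
Solving: t(state 2) = 4.4505, t(state 3) = 3.9560, t(state 4) = 4.3956.
Expected steps from state 2 to state 1: 4.4505.

4.4505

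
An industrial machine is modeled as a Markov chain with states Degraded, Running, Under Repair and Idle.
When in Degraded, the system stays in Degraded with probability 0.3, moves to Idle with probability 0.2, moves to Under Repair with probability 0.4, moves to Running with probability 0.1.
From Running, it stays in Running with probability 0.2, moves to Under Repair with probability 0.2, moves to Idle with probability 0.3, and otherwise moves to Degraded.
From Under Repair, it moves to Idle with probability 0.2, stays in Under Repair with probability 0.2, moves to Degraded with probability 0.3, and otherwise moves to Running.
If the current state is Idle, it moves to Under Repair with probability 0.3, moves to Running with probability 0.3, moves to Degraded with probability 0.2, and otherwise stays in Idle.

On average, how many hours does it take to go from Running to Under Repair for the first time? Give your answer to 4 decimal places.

3.5738

Let t(s) be the expected number of hours to first reach Under Repair from state s, with t(Under Repair) = 0. Conditioning on the first hour:
t(Degraded) = 1 + 0.3·t(Degraded) + 0.1·t(Running) + 0.2·t(Idle)
t(Running) = 1 + 0.3·t(Degraded) + 0.2·t(Running) + 0.3·t(Idle)
t(Idle) = 1 + 0.2·t(Degraded) + 0.3·t(Running) + 0.2·t(Idle)
Solving: t(Degraded) = 2.8852, t(Running) = 3.5738, t(Idle) = 3.3115.
Expected hours from Running to Under Repair: 3.5738.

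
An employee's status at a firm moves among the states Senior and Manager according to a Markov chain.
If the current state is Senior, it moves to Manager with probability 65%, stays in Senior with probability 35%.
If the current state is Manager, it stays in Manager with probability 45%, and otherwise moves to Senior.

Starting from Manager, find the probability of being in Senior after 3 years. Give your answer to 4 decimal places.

Propagate the distribution vector 3 years from Manager.
After 0 years: (0.0000, 1.0000)
After 1 year: (0.5500, 0.4500)
After 2 years: (0.4400, 0.5600)
After 3 years: (0.4620, 0.5380)
P(in Senior after 3 years) = 0.4620

0.4620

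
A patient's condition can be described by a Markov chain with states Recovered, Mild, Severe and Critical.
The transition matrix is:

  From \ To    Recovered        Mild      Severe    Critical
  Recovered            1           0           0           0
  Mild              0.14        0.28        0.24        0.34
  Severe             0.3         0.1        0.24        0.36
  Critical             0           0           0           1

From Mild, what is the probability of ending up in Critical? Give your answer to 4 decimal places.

0.6590

Let h(s) be the probability of absorption at Critical starting from transient state s. Then h(Critical) = 1 and h(Recovered) = 0. By first-step analysis:
h(Mild) = 0.14·0 + 0.28·h(Mild) + 0.24·h(Severe) + 0.34·1
h(Severe) = 0.3·0 + 0.1·h(Mild) + 0.24·h(Severe) + 0.36·1
Solving: h(Mild) = 0.6590, h(Severe) = 0.5604.
Starting from Mild, the probability is 0.6590.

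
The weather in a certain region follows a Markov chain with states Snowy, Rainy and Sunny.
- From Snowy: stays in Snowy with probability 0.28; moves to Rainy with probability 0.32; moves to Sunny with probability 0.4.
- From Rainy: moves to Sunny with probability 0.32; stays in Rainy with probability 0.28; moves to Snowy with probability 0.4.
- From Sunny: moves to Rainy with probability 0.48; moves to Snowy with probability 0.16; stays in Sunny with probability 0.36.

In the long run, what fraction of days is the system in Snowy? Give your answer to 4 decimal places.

Let the stationary distribution be π with π = πP and π_1 + π_2 + π_3 = 1.
π_1 = 0.28·π_1 + 0.4·π_2 + 0.16·π_3
π_2 = 0.32·π_1 + 0.28·π_2 + 0.48·π_3
Solving with the normalization constraint gives π = (0.2807, 0.3626, 0.3567).
So the stationary probability of Snowy is 0.2807.

0.2807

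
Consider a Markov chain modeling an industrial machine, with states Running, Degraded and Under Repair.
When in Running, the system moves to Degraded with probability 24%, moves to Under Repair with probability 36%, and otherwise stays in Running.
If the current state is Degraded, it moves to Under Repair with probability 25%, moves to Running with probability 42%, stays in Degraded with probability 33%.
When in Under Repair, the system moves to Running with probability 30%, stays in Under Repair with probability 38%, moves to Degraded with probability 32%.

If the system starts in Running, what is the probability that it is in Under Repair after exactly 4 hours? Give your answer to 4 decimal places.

Propagate the distribution vector 4 hours from Running.
After 0 hours: (1.0000, 0.0000, 0.0000)
After 1 hour: (0.4000, 0.2400, 0.3600)
After 2 hours: (0.3688, 0.2904, 0.3408)
After 3 hours: (0.3717, 0.2934, 0.3349)
After 4 hours: (0.3724, 0.2932, 0.3344)
P(in Under Repair after 4 hours) = 0.3344

0.3344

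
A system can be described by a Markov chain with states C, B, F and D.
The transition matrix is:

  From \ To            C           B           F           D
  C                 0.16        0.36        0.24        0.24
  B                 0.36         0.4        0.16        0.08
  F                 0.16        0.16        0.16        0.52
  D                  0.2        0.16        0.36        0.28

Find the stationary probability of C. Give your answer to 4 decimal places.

0.2249

Let the stationary distribution be π with π = πP and π_1 + π_2 + π_3 + π_4 = 1.
π_1 = 0.16·π_1 + 0.36·π_2 + 0.16·π_3 + 0.2·π_4
π_2 = 0.36·π_1 + 0.4·π_2 + 0.16·π_3 + 0.16·π_4
π_3 = 0.24·π_1 + 0.16·π_2 + 0.16·π_3 + 0.36·π_4
Solving with the normalization constraint gives π = (0.2249, 0.2697, 0.2326, 0.2729).
So the stationary probability of C is 0.2249.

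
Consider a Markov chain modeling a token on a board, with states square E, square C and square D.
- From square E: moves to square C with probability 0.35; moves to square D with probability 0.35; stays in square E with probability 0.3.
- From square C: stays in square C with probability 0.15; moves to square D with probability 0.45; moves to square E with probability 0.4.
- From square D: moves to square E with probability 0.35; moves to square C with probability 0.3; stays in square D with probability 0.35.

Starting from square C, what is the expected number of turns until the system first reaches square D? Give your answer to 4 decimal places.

2.4176

Let t(s) be the expected number of turns to first reach square D from state s, with t(square D) = 0. Conditioning on the first turn:
t(square E) = 1 + 0.3·t(square E) + 0.35·t(square C)
t(square C) = 1 + 0.4·t(square E) + 0.15·t(square C)
Solving: t(square E) = 2.6374, t(square C) = 2.4176.
Expected turns from square C to square D: 2.4176.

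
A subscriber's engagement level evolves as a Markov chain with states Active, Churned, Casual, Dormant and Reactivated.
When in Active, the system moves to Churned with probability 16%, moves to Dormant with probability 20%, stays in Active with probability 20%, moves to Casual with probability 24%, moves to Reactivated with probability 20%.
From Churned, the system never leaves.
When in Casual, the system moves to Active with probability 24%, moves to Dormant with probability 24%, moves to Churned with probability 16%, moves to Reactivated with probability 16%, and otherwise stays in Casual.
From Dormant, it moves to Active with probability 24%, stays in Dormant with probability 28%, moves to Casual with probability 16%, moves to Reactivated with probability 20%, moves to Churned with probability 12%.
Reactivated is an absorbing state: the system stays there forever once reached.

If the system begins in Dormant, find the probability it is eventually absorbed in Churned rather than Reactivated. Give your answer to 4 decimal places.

0.4151

Let h(s) be the probability of absorption at Churned starting from transient state s. Then h(Churned) = 1 and h(Reactivated) = 0. By first-step analysis:
h(Active) = 0.2·h(Active) + 0.16·1 + 0.24·h(Casual) + 0.2·h(Dormant) + 0.2·0
h(Casual) = 0.24·h(Active) + 0.16·1 + 0.2·h(Casual) + 0.24·h(Dormant) + 0.16·0
h(Dormant) = 0.24·h(Active) + 0.12·1 + 0.16·h(Casual) + 0.28·h(Dormant) + 0.2·0
Solving: h(Active) = 0.4408, h(Casual) = 0.4568, h(Dormant) = 0.4151.
Starting from Dormant, the probability is 0.4151.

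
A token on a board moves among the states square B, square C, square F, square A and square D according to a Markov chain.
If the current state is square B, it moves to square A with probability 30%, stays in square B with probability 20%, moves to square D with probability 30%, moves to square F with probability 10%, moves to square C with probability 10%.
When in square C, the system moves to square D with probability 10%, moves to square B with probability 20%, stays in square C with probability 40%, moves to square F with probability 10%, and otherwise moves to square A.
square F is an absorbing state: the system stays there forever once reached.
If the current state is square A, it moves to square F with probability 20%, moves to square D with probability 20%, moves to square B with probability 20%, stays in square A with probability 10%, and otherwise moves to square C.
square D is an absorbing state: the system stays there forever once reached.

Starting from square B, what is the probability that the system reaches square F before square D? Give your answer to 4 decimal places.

Let h(s) be the probability of absorption at square F starting from transient state s. Then h(square F) = 1 and h(square D) = 0. By first-step analysis:
h(square B) = 0.2·h(square B) + 0.1·h(square C) + 0.1·1 + 0.3·h(square A) + 0.3·0
h(square C) = 0.2·h(square B) + 0.4·h(square C) + 0.1·1 + 0.2·h(square A) + 0.1·0
h(square A) = 0.2·h(square B) + 0.3·h(square C) + 0.2·1 + 0.1·h(square A) + 0.2·0
Solving: h(square B) = 0.3442, h(square C) = 0.4286, h(square A) = 0.4416.
Starting from square B, the probability is 0.3442.

0.3442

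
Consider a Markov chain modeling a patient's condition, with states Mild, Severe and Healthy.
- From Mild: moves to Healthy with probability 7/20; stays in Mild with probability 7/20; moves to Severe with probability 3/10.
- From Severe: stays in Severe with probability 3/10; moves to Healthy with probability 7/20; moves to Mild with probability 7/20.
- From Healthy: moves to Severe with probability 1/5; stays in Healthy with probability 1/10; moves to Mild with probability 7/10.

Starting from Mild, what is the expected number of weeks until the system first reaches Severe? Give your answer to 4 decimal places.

3.6765

Let t(s) be the expected number of weeks to first reach Severe from state s, with t(Severe) = 0. Conditioning on the first week:
t(Mild) = 1 + 0.35·t(Mild) + 0.35·t(Healthy)
t(Healthy) = 1 + 0.7·t(Mild) + 0.1·t(Healthy)
Solving: t(Mild) = 3.6765, t(Healthy) = 3.9706.
Expected weeks from Mild to Severe: 3.6765.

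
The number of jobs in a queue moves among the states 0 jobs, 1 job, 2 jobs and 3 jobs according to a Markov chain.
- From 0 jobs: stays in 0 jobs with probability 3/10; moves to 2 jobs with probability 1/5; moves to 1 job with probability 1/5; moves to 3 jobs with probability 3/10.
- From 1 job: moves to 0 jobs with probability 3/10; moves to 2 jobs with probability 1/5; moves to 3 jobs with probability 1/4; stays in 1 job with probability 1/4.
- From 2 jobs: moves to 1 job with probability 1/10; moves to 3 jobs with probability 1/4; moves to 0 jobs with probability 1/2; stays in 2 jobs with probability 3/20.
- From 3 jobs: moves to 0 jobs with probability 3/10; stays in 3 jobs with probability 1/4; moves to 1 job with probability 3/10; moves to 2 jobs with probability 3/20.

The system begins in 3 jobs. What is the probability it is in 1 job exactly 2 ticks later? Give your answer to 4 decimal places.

Propagate the distribution vector 2 ticks from 3 jobs.
After 0 ticks: (0.0000, 0.0000, 0.0000, 1.0000)
After 1 tick: (0.3000, 0.3000, 0.1500, 0.2500)
After 2 ticks: (0.3300, 0.2250, 0.1800, 0.2650)
P(in 1 job after 2 ticks) = 0.2250

0.2250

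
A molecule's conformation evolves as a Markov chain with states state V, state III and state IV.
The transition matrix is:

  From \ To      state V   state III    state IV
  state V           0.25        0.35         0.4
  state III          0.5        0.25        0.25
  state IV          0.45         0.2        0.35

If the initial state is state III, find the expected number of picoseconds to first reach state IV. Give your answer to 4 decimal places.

Let t(s) be the expected number of picoseconds to first reach state IV from state s, with t(state IV) = 0. Conditioning on the first picosecond:
t(state V) = 1 + 0.25·t(state V) + 0.35·t(state III)
t(state III) = 1 + 0.5·t(state V) + 0.25·t(state III)
Solving: t(state V) = 2.8387, t(state III) = 3.2258.
Expected picoseconds from state III to state IV: 3.2258.

3.2258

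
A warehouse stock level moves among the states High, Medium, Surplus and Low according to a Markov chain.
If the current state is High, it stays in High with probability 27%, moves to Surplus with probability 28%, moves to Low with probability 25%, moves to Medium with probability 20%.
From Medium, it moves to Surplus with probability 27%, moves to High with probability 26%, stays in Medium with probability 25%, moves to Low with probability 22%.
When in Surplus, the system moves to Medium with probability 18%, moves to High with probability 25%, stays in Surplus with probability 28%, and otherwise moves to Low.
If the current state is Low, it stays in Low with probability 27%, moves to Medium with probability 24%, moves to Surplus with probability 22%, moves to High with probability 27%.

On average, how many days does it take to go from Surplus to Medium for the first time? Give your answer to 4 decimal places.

4.9589

Let t(s) be the expected number of days to first reach Medium from state s, with t(Medium) = 0. Conditioning on the first day:
t(High) = 1 + 0.27·t(High) + 0.28·t(Surplus) + 0.25·t(Low)
t(Surplus) = 1 + 0.25·t(High) + 0.28·t(Surplus) + 0.29·t(Low)
t(Low) = 1 + 0.27·t(High) + 0.22·t(Surplus) + 0.27·t(Low)
Solving: t(High) = 4.8696, t(Surplus) = 4.9589, t(Low) = 4.6654.
Expected days from Surplus to Medium: 4.9589.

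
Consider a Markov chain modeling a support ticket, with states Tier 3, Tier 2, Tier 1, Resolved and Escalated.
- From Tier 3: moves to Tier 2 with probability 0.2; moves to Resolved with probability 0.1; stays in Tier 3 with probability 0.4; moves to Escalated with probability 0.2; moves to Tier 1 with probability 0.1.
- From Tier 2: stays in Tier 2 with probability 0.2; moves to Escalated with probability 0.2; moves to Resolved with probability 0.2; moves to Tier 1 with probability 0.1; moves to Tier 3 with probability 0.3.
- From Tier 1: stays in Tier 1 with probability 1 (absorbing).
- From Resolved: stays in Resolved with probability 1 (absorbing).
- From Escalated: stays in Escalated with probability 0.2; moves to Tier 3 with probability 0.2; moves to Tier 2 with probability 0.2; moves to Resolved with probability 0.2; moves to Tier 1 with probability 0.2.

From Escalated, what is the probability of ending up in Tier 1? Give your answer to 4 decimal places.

Let h(s) be the probability of absorption at Tier 1 starting from transient state s. Then h(Tier 1) = 1 and h(Resolved) = 0. By first-step analysis:
h(Tier 3) = 0.4·h(Tier 3) + 0.2·h(Tier 2) + 0.1·1 + 0.1·0 + 0.2·h(Escalated)
h(Tier 2) = 0.3·h(Tier 3) + 0.2·h(Tier 2) + 0.1·1 + 0.2·0 + 0.2·h(Escalated)
h(Escalated) = 0.2·h(Tier 3) + 0.2·h(Tier 2) + 0.2·1 + 0.2·0 + 0.2·h(Escalated)
Solving: h(Tier 3) = 0.4615, h(Tier 2) = 0.4154, h(Escalated) = 0.4692.
Starting from Escalated, the probability is 0.4692.

0.4692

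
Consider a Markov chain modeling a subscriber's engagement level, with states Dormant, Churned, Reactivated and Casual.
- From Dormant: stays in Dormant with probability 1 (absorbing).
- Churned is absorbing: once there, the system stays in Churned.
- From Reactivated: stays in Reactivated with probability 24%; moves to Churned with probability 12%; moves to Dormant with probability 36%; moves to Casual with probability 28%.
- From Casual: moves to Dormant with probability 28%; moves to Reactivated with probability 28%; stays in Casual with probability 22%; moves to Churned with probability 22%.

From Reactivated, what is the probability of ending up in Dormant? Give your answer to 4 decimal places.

Let h(s) be the probability of absorption at Dormant starting from transient state s. Then h(Dormant) = 1 and h(Churned) = 0. By first-step analysis:
h(Reactivated) = 0.36·1 + 0.12·0 + 0.24·h(Reactivated) + 0.28·h(Casual)
h(Casual) = 0.28·1 + 0.22·0 + 0.28·h(Reactivated) + 0.22·h(Casual)
Solving: h(Reactivated) = 0.6983, h(Casual) = 0.6096.
Starting from Reactivated, the probability is 0.6983.

0.6983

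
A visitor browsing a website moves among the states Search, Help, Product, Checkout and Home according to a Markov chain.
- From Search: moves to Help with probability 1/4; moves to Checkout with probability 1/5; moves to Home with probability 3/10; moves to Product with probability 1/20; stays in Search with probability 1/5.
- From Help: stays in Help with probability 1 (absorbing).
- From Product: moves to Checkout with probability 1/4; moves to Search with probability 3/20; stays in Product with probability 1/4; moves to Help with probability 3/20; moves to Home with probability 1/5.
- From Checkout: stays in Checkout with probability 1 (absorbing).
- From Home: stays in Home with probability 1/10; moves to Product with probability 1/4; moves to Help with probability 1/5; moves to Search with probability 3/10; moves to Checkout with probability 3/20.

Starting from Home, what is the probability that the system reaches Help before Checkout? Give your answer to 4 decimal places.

Let h(s) be the probability of absorption at Help starting from transient state s. Then h(Help) = 1 and h(Checkout) = 0. By first-step analysis:
h(Search) = 0.2·h(Search) + 0.25·1 + 0.05·h(Product) + 0.2·0 + 0.3·h(Home)
h(Product) = 0.15·h(Search) + 0.15·1 + 0.25·h(Product) + 0.25·0 + 0.2·h(Home)
h(Home) = 0.3·h(Search) + 0.2·1 + 0.25·h(Product) + 0.15·0 + 0.1·h(Home)
Solving: h(Search) = 0.5377, h(Product) = 0.4478, h(Home) = 0.5258.
Starting from Home, the probability is 0.5258.

0.5258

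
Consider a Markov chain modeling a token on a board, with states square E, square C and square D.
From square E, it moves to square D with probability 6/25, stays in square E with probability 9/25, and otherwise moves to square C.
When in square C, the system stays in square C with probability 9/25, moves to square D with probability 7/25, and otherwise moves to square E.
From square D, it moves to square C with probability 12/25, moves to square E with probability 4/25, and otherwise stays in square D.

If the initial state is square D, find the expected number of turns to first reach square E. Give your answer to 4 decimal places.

Let t(s) be the expected number of turns to first reach square E from state s, with t(square E) = 0. Conditioning on the first turn:
t(square C) = 1 + 0.36·t(square C) + 0.28·t(square D)
t(square D) = 1 + 0.48·t(square C) + 0.36·t(square D)
Solving: t(square C) = 3.3430, t(square D) = 4.0698.
Expected turns from square D to square E: 4.0698.

4.0698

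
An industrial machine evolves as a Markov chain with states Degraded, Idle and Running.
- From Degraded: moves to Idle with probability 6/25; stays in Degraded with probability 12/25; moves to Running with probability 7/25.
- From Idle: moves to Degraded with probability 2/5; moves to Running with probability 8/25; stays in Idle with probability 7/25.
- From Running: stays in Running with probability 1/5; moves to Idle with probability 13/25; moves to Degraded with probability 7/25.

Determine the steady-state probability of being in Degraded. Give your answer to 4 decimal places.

Let the stationary distribution be π with π = πP and π_1 + π_2 + π_3 = 1.
π_1 = 0.48·π_1 + 0.4·π_2 + 0.28·π_3
π_2 = 0.24·π_1 + 0.28·π_2 + 0.52·π_3
Solving with the normalization constraint gives π = (0.3994, 0.3292, 0.2715).
So the stationary probability of Degraded is 0.3994.

0.3994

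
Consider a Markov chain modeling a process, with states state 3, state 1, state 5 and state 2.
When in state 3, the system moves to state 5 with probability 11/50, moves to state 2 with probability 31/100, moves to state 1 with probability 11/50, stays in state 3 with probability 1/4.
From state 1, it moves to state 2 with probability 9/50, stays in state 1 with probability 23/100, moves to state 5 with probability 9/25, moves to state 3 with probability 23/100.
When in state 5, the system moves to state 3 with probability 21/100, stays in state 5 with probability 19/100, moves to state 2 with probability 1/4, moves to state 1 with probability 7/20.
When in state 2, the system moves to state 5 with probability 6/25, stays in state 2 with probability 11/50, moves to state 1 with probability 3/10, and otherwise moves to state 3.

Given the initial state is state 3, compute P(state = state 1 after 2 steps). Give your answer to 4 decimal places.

0.2756

Propagate the distribution vector 2 steps from state 3.
After 0 steps: (1.0000, 0.0000, 0.0000, 0.0000)
After 1 step: (0.2500, 0.2200, 0.2200, 0.3100)
After 2 steps: (0.2337, 0.2756, 0.2504, 0.2403)
P(in state 1 after 2 steps) = 0.2756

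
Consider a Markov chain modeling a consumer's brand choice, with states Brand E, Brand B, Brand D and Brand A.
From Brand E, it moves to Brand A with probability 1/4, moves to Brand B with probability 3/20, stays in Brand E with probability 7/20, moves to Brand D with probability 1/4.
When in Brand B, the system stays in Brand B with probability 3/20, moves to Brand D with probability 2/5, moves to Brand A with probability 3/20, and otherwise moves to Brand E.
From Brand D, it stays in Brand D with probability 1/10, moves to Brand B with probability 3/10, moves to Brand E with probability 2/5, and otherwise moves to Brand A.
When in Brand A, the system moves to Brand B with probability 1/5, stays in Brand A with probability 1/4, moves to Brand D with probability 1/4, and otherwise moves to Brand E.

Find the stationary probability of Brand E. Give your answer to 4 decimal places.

Let the stationary distribution be π with π = πP and π_1 + π_2 + π_3 + π_4 = 1.
π_1 = 0.35·π_1 + 0.3·π_2 + 0.4·π_3 + 0.3·π_4
π_2 = 0.15·π_1 + 0.15·π_2 + 0.3·π_3 + 0.2·π_4
π_3 = 0.25·π_1 + 0.4·π_2 + 0.1·π_3 + 0.25·π_4
Solving with the normalization constraint gives π = (0.3414, 0.1974, 0.2431, 0.2181).
So the stationary probability of Brand E is 0.3414.

0.3414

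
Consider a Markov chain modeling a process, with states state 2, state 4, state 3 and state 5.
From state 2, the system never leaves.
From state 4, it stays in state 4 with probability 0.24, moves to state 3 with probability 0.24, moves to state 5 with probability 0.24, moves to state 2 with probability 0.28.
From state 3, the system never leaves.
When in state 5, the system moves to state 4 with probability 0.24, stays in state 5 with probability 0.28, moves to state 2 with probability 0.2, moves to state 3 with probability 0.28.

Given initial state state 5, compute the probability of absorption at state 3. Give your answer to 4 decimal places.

Let h(s) be the probability of absorption at state 3 starting from transient state s. Then h(state 3) = 1 and h(state 2) = 0. By first-step analysis:
h(state 4) = 0.28·0 + 0.24·h(state 4) + 0.24·1 + 0.24·h(state 5)
h(state 5) = 0.2·0 + 0.24·h(state 4) + 0.28·1 + 0.28·h(state 5)
Solving: h(state 4) = 0.4902, h(state 5) = 0.5523.
Starting from state 5, the probability is 0.5523.

0.5523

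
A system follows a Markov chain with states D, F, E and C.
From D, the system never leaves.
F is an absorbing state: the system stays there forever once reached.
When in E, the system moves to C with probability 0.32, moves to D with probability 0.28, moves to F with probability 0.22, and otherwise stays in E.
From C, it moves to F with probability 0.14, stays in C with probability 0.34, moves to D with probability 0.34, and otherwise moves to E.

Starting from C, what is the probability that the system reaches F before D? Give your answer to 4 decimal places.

Let h(s) be the probability of absorption at F starting from transient state s. Then h(F) = 1 and h(D) = 0. By first-step analysis:
h(E) = 0.28·0 + 0.22·1 + 0.18·h(E) + 0.32·h(C)
h(C) = 0.34·0 + 0.14·1 + 0.18·h(E) + 0.34·h(C)
Solving: h(E) = 0.3929, h(C) = 0.3193.
Starting from C, the probability is 0.3193.

0.3193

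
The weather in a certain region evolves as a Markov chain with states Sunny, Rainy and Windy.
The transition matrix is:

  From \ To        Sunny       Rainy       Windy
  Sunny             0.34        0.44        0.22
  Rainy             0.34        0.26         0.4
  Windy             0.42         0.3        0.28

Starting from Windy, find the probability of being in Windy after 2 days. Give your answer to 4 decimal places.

Sum over the intermediate state after 1 day:
P = P(Windy→Sunny)·P(Sunny→Windy) + P(Windy→Rainy)·P(Rainy→Windy) + P(Windy→Windy)·P(Windy→Windy)
  = 0.42×0.22 + 0.3×0.4 + 0.28×0.28
  = 0.0924 + 0.1200 + 0.0784 = 0.2908

0.2908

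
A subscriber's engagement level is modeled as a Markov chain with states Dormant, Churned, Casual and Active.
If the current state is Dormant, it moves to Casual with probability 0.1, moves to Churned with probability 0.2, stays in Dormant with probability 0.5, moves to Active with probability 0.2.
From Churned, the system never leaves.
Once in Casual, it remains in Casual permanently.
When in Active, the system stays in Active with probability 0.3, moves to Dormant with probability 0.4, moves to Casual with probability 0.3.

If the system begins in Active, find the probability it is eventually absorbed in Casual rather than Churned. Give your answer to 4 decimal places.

0.7037

Let h(s) be the probability of absorption at Casual starting from transient state s. Then h(Casual) = 1 and h(Churned) = 0. By first-step analysis:
h(Dormant) = 0.5·h(Dormant) + 0.2·0 + 0.1·1 + 0.2·h(Active)
h(Active) = 0.4·h(Dormant) + 0.3·1 + 0.3·h(Active)
Solving: h(Dormant) = 0.4815, h(Active) = 0.7037.
Starting from Active, the probability is 0.7037.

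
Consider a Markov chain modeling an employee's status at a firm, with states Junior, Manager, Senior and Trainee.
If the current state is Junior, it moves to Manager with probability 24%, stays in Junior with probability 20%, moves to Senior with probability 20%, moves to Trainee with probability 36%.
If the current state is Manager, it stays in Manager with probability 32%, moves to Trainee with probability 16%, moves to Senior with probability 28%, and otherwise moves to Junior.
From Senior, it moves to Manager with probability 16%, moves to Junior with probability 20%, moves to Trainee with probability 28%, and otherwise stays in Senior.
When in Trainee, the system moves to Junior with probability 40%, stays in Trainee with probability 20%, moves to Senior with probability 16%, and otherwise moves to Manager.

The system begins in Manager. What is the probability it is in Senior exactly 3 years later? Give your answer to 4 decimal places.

0.2518

Propagate the distribution vector 3 years from Manager.
After 0 years: (0.0000, 1.0000, 0.0000, 0.0000)
After 1 year: (0.2400, 0.3200, 0.2800, 0.1600)
After 2 years: (0.2448, 0.2432, 0.2640, 0.2480)
After 3 years: (0.2593, 0.2383, 0.2518, 0.2506)
P(in Senior after 3 years) = 0.2518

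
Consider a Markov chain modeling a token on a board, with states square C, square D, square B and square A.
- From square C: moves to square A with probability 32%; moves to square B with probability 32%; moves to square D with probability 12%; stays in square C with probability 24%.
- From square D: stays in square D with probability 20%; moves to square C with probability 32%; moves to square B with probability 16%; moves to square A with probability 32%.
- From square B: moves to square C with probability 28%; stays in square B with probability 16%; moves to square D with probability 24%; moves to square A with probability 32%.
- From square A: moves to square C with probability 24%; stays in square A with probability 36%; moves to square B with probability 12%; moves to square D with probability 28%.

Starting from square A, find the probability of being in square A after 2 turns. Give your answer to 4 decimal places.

Propagate the distribution vector 2 turns from square A.
After 0 turns: (0.0000, 0.0000, 0.0000, 1.0000)
After 1 turn: (0.2400, 0.2800, 0.1200, 0.3600)
After 2 turns: (0.2672, 0.2144, 0.1840, 0.3344)
P(in square A after 2 turns) = 0.3344

0.3344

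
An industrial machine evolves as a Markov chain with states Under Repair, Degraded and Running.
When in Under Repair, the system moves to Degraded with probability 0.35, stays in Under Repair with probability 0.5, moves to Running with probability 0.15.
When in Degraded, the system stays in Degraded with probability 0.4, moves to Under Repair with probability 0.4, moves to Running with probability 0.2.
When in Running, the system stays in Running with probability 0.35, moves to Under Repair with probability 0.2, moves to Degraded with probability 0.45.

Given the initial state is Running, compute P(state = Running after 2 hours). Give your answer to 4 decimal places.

0.2425

Sum over the intermediate state after 1 hour:
P = P(Running→Under Repair)·P(Under Repair→Running) + P(Running→Degraded)·P(Degraded→Running) + P(Running→Running)·P(Running→Running)
  = 0.2×0.15 + 0.45×0.2 + 0.35×0.35
  = 0.0300 + 0.0900 + 0.1225 = 0.2425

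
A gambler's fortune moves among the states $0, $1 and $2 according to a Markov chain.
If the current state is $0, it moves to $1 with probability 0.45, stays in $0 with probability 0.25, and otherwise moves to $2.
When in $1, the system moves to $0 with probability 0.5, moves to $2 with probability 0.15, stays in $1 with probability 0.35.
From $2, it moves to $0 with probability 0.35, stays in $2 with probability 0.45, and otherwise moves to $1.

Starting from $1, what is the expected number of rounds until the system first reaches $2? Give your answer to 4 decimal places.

4.7619

Let t(s) be the expected number of rounds to first reach $2 from state s, with t($2) = 0. Conditioning on the first round:
t($0) = 1 + 0.25·t($0) + 0.45·t($1)
t($1) = 1 + 0.5·t($0) + 0.35·t($1)
Solving: t($0) = 4.1905, t($1) = 4.7619.
Expected rounds from $1 to $2: 4.7619.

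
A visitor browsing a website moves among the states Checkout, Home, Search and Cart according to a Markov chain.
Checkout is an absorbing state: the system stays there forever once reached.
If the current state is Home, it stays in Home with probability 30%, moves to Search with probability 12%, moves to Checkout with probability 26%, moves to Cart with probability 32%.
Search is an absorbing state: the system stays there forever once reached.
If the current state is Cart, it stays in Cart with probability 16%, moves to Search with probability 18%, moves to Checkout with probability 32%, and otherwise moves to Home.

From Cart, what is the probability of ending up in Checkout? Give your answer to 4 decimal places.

0.6519

Let h(s) be the probability of absorption at Checkout starting from transient state s. Then h(Checkout) = 1 and h(Search) = 0. By first-step analysis:
h(Home) = 0.26·1 + 0.3·h(Home) + 0.12·0 + 0.32·h(Cart)
h(Cart) = 0.32·1 + 0.34·h(Home) + 0.18·0 + 0.16·h(Cart)
Solving: h(Home) = 0.6694, h(Cart) = 0.6519.
Starting from Cart, the probability is 0.6519.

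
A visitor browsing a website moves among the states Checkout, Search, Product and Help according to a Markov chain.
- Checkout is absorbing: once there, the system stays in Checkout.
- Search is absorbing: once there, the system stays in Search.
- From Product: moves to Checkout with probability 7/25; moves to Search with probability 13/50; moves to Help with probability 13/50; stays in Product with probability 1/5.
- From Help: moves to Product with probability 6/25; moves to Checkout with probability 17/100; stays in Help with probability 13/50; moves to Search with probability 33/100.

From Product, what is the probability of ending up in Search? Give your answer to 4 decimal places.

0.5253

Let h(s) be the probability of absorption at Search starting from transient state s. Then h(Search) = 1 and h(Checkout) = 0. By first-step analysis:
h(Product) = 0.28·0 + 0.26·1 + 0.2·h(Product) + 0.26·h(Help)
h(Help) = 0.17·0 + 0.33·1 + 0.24·h(Product) + 0.26·h(Help)
Solving: h(Product) = 0.5253, h(Help) = 0.6163.
Starting from Product, the probability is 0.5253.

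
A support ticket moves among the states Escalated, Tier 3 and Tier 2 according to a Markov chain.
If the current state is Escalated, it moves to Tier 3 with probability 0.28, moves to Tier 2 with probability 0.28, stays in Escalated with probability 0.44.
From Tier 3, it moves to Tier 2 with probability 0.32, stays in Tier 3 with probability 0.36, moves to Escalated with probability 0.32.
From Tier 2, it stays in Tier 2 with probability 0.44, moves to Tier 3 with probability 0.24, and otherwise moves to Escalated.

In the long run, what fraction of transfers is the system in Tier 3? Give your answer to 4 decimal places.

Let the stationary distribution be π with π = πP and π_1 + π_2 + π_3 = 1.
π_1 = 0.44·π_1 + 0.32·π_2 + 0.32·π_3
π_2 = 0.28·π_1 + 0.36·π_2 + 0.24·π_3
Solving with the normalization constraint gives π = (0.3636, 0.2893, 0.3471).
So the stationary probability of Tier 3 is 0.2893.

0.2893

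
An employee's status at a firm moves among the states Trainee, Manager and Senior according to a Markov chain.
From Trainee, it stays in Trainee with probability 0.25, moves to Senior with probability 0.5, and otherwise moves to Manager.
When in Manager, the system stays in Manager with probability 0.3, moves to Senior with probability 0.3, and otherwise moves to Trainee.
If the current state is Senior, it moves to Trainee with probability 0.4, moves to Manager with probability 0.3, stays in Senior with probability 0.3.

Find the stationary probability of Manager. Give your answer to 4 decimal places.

Let the stationary distribution be π with π = πP and π_1 + π_2 + π_3 = 1.
π_1 = 0.25·π_1 + 0.4·π_2 + 0.4·π_3
π_2 = 0.25·π_1 + 0.3·π_2 + 0.3·π_3
Solving with the normalization constraint gives π = (0.3478, 0.2826, 0.3696).
So the stationary probability of Manager is 0.2826.

0.2826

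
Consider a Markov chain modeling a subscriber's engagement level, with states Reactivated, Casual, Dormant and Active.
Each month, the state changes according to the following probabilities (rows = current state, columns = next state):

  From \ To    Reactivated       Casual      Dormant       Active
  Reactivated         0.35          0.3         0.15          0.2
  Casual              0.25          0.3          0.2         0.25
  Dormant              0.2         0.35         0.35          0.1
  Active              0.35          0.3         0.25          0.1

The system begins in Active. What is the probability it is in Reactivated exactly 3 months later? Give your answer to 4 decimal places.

Propagate the distribution vector 3 months from Active.
After 0 months: (0.0000, 0.0000, 0.0000, 1.0000)
After 1 month: (0.3500, 0.3000, 0.2500, 0.1000)
After 2 months: (0.2825, 0.3125, 0.2250, 0.1800)
After 3 months: (0.2850, 0.3113, 0.2286, 0.1751)
P(in Reactivated after 3 months) = 0.2850

0.2850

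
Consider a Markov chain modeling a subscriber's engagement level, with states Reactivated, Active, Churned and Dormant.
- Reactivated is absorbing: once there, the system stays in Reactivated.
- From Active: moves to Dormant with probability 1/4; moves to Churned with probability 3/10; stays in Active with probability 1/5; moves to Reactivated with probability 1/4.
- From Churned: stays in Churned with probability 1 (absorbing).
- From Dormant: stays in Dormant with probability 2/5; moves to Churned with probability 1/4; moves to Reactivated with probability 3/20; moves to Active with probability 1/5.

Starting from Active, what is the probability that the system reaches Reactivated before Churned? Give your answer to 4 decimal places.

Let h(s) be the probability of absorption at Reactivated starting from transient state s. Then h(Reactivated) = 1 and h(Churned) = 0. By first-step analysis:
h(Active) = 0.25·1 + 0.2·h(Active) + 0.3·0 + 0.25·h(Dormant)
h(Dormant) = 0.15·1 + 0.2·h(Active) + 0.25·0 + 0.4·h(Dormant)
Solving: h(Active) = 0.4360, h(Dormant) = 0.3953.
Starting from Active, the probability is 0.4360.

0.4360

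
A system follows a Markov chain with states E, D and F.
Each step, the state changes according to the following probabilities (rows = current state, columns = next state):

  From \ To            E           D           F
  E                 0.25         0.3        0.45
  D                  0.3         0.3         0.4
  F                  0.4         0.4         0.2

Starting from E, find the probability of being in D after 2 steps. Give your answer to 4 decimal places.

0.3450

Sum over the intermediate state after 1 step:
P = P(E→E)·P(E→D) + P(E→D)·P(D→D) + P(E→F)·P(F→D)
  = 0.25×0.3 + 0.3×0.3 + 0.45×0.4
  = 0.0750 + 0.0900 + 0.1800 = 0.3450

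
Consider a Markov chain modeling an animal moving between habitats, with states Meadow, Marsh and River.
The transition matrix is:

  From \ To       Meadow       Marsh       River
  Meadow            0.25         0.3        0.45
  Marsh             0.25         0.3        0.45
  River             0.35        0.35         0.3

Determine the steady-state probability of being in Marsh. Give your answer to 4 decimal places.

Let the stationary distribution be π with π = πP and π_1 + π_2 + π_3 = 1.
π_1 = 0.25·π_1 + 0.25·π_2 + 0.35·π_3
π_2 = 0.3·π_1 + 0.3·π_2 + 0.35·π_3
Solving with the normalization constraint gives π = (0.2891, 0.3196, 0.3913).
So the stationary probability of Marsh is 0.3196.

0.3196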